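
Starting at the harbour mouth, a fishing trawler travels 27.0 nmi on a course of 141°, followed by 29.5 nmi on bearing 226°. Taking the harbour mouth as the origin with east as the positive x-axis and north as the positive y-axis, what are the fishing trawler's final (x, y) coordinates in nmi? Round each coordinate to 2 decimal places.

(-4.23, -41.48)

Leg 1 (141°, 27.0 nmi): east 27.0 sin 141° = 16.99, north 27.0 cos 141° = -20.98
Leg 2 (226°, 29.5 nmi): east 29.5 sin 226° = -21.22, north 29.5 cos 226° = -20.49
Summing: -4.23 nmi east, -41.48 nmi north → (-4.23, -41.48).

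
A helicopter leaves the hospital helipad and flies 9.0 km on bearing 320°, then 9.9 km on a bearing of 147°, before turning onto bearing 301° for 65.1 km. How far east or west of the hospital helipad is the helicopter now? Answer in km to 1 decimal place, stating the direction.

56.2 km west

Leg 1 (320°, 9.0 km): east 9.0 sin 320° = -5.79, north 9.0 cos 320° = 6.89
Leg 2 (147°, 9.9 km): east 9.9 sin 147° = 5.39, north 9.9 cos 147° = -8.30
Leg 3 (301°, 65.1 km): east 65.1 sin 301° = -55.80, north 65.1 cos 301° = 33.53
Net east component: -56.19 km.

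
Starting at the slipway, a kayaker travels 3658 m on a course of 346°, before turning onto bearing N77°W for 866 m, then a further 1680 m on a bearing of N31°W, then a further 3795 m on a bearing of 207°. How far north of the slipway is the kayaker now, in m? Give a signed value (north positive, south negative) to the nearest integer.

1803 m

Leg 1 (346°, 3658 m): east 3658 sin 346° = -884.95, north 3658 cos 346° = 3549.34
Leg 2 (N77°W, 866 m): east 866 sin 283° = -843.80, north 866 cos 283° = 194.81
Leg 3 (N31°W, 1680 m): east 1680 sin 329° = -865.26, north 1680 cos 329° = 1440.04
Leg 4 (207°, 3795 m): east 3795 sin 207° = -1722.89, north 3795 cos 207° = -3381.37
Net north component: 1802.82 m.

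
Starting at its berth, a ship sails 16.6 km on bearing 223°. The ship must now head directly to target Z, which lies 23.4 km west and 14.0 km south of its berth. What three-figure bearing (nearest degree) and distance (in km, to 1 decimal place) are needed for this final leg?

Leg 1 (223°, 16.6 km): east 16.6 sin 223° = -11.32, north 16.6 cos 223° = -12.14
Current position: (-11.32, -12.14). Target: (-23.4, -14.0). Remaining: Δeast = -12.08, Δnorth = -1.86.
Bearing = atan2(-12.08, -1.86) mod 360° = 261.25°; distance = √((-12.08)² + (-1.86)²) = 12.221 km.

261°, 12.2 km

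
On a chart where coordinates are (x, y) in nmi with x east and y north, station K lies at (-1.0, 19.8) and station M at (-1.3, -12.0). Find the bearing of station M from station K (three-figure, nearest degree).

Δeast = -1.3 − -1.0 = -0.30; Δnorth = -12.0 − 19.8 = -31.80.
Bearing = atan2(Δeast, Δnorth) mod 360° = 180.54° ≈ 181°.

181°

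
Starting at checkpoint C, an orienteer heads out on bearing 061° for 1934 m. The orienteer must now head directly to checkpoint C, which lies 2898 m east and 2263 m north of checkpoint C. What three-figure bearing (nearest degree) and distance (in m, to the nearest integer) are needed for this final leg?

042°, 1792 m

Leg 1 (061°, 1934 m): east 1934 sin 61° = 1691.51, north 1934 cos 61° = 937.62
Current position: (1691.51, 937.62). Target: (2898, 2263). Remaining: Δeast = 1206.49, Δnorth = 1325.38.
Bearing = atan2(1206.49, 1325.38) mod 360° = 42.31°; distance = √((1206.49)² + (1325.38)²) = 1792.271 m.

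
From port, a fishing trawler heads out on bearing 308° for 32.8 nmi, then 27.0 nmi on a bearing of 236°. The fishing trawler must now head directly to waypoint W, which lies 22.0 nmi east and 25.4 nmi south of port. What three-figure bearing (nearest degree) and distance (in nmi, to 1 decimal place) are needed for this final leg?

113°, 76.6 nmi

Leg 1 (308°, 32.8 nmi): east 32.8 sin 308° = -25.85, north 32.8 cos 308° = 20.19
Leg 2 (236°, 27.0 nmi): east 27.0 sin 236° = -22.38, north 27.0 cos 236° = -15.10
Current position: (-48.23, 5.10). Target: (22.0, -25.4). Remaining: Δeast = 70.23, Δnorth = -30.50.
Bearing = atan2(70.23, -30.50) mod 360° = 113.47°; distance = √((70.23)² + (-30.50)²) = 76.566 nmi.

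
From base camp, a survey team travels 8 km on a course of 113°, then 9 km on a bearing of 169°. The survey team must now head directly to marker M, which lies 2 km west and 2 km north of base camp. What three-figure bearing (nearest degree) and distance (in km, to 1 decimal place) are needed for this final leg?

322°, 17.8 km

Leg 1 (113°, 8 km): east 8 sin 113° = 7.36, north 8 cos 113° = -3.13
Leg 2 (169°, 9 km): east 9 sin 169° = 1.72, north 9 cos 169° = -8.83
Current position: (9.08, -11.96). Target: (-2, 2). Remaining: Δeast = -11.08, Δnorth = 13.96.
Bearing = atan2(-11.08, 13.96) mod 360° = 321.56°; distance = √((-11.08)² + (13.96)²) = 17.824 km.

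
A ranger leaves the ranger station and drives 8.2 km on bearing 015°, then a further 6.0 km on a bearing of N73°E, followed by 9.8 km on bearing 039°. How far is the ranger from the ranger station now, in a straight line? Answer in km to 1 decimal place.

Leg 1 (015°, 8.2 km): east 8.2 sin 15° = 2.12, north 8.2 cos 15° = 7.92
Leg 2 (N73°E, 6.0 km): east 6.0 sin 73° = 5.74, north 6.0 cos 73° = 1.75
Leg 3 (039°, 9.8 km): east 9.8 sin 39° = 6.17, north 9.8 cos 39° = 7.62
Net: 14.03 east, 17.29 north. Distance = √((14.03)² + (17.29)²) = 22.265 km.

22.3 km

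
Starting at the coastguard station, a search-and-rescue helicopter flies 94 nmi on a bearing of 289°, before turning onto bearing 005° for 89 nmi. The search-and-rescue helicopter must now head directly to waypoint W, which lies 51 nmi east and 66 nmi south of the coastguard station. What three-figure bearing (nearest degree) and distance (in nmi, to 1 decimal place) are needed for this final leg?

Leg 1 (289°, 94 nmi): east 94 sin 289° = -88.88, north 94 cos 289° = 30.60
Leg 2 (005°, 89 nmi): east 89 sin 5° = 7.76, north 89 cos 5° = 88.66
Current position: (-81.12, 119.26). Target: (51, -66). Remaining: Δeast = 132.12, Δnorth = -185.26.
Bearing = atan2(132.12, -185.26) mod 360° = 144.51°; distance = √((132.12)² + (-185.26)²) = 227.550 nmi.

145°, 227.6 nmi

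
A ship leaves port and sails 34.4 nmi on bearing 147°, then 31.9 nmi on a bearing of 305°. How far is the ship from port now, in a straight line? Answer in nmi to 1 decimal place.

Leg 1 (147°, 34.4 nmi): east 34.4 sin 147° = 18.74, north 34.4 cos 147° = -28.85
Leg 2 (305°, 31.9 nmi): east 31.9 sin 305° = -26.13, north 31.9 cos 305° = 18.30
Net: -7.40 east, -10.55 north. Distance = √((-7.40)² + (-10.55)²) = 12.886 nmi.

12.9 nmi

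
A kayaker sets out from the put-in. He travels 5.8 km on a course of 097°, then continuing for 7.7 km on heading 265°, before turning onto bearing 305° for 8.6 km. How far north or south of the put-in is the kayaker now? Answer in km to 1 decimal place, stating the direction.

3.6 km north

Leg 1 (097°, 5.8 km): east 5.8 sin 97° = 5.76, north 5.8 cos 97° = -0.71
Leg 2 (265°, 7.7 km): east 7.7 sin 265° = -7.67, north 7.7 cos 265° = -0.67
Leg 3 (305°, 8.6 km): east 8.6 sin 305° = -7.04, north 8.6 cos 305° = 4.93
Net north component: 3.55 km.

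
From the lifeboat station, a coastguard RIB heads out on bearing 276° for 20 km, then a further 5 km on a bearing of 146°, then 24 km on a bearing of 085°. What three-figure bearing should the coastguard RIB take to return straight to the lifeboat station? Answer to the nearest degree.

Leg 1 (276°, 20 km): east 20 sin 276° = -19.89, north 20 cos 276° = 2.09
Leg 2 (146°, 5 km): east 5 sin 146° = 2.80, north 5 cos 146° = -4.15
Leg 3 (085°, 24 km): east 24 sin 85° = 23.91, north 24 cos 85° = 2.09
Net displacement: 6.81 east, 0.04 north. Direction back to start is (-6.81, -0.04): bearing = atan2(-6.81, -0.04) mod 360° = 269.69° ≈ 270°.

270°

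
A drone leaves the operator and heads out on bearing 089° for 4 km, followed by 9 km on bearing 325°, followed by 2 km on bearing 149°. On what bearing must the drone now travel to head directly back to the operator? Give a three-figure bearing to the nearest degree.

179°

Leg 1 (089°, 4 km): east 4 sin 89° = 4.00, north 4 cos 89° = 0.07
Leg 2 (325°, 9 km): east 9 sin 325° = -5.16, north 9 cos 325° = 7.37
Leg 3 (149°, 2 km): east 2 sin 149° = 1.03, north 2 cos 149° = -1.71
Net displacement: -0.13 east, 5.73 north. Direction back to start is (0.13, -5.73): bearing = atan2(0.13, -5.73) mod 360° = 178.67° ≈ 179°.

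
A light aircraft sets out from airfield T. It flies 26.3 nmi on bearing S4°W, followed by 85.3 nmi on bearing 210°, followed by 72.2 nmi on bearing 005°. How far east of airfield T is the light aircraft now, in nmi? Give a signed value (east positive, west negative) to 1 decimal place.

Leg 1 (S4°W, 26.3 nmi): east 26.3 sin 184° = -1.83, north 26.3 cos 184° = -26.24
Leg 2 (210°, 85.3 nmi): east 85.3 sin 210° = -42.65, north 85.3 cos 210° = -73.87
Leg 3 (005°, 72.2 nmi): east 72.2 sin 5° = 6.29, north 72.2 cos 5° = 71.93
Net east component: -38.19 nmi.

-38.2 nmi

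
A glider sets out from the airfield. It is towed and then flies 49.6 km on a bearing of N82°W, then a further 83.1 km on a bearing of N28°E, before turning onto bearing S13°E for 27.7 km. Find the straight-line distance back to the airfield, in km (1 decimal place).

53.4 km

Leg 1 (N82°W, 49.6 km): east 49.6 sin 278° = -49.12, north 49.6 cos 278° = 6.90
Leg 2 (N28°E, 83.1 km): east 83.1 sin 28° = 39.01, north 83.1 cos 28° = 73.37
Leg 3 (S13°E, 27.7 km): east 27.7 sin 167° = 6.23, north 27.7 cos 167° = -26.99
Net: -3.87 east, 53.29 north. Distance = √((-3.87)² + (53.29)²) = 53.426 km.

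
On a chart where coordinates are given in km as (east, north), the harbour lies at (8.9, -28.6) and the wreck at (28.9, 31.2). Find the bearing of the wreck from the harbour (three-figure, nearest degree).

018°

Δeast = 28.9 − 8.9 = 20.00; Δnorth = 31.2 − -28.6 = 59.80.
Bearing = atan2(Δeast, Δnorth) mod 360° = 18.49° ≈ 018°.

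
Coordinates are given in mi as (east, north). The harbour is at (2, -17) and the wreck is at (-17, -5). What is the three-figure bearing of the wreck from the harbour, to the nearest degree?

Δeast = -17 − 2 = -19.00; Δnorth = -5 − -17 = 12.00.
Bearing = atan2(Δeast, Δnorth) mod 360° = 302.28° ≈ 302°.

302°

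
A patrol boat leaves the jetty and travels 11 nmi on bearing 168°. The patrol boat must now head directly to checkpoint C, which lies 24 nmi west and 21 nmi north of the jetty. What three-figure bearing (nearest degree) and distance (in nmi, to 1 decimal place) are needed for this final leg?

320°, 41.2 nmi

Leg 1 (168°, 11 nmi): east 11 sin 168° = 2.29, north 11 cos 168° = -10.76
Current position: (2.29, -10.76). Target: (-24, 21). Remaining: Δeast = -26.29, Δnorth = 31.76.
Bearing = atan2(-26.29, 31.76) mod 360° = 320.39°; distance = √((-26.29)² + (31.76)²) = 41.227 nmi.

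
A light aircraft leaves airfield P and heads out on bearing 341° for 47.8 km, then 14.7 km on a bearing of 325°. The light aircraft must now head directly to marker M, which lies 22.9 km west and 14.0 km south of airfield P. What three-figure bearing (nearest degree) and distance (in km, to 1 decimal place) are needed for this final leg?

179°, 71.2 km

Leg 1 (341°, 47.8 km): east 47.8 sin 341° = -15.56, north 47.8 cos 341° = 45.20
Leg 2 (325°, 14.7 km): east 14.7 sin 325° = -8.43, north 14.7 cos 325° = 12.04
Current position: (-23.99, 57.24). Target: (-22.9, -14.0). Remaining: Δeast = 1.09, Δnorth = -71.24.
Bearing = atan2(1.09, -71.24) mod 360° = 179.12°; distance = √((1.09)² + (-71.24)²) = 71.246 km.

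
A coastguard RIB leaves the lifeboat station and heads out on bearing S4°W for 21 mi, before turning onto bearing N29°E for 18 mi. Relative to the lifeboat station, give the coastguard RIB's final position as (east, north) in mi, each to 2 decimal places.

Leg 1 (S4°W, 21 mi): east 21 sin 184° = -1.46, north 21 cos 184° = -20.95
Leg 2 (N29°E, 18 mi): east 18 sin 29° = 8.73, north 18 cos 29° = 15.74
Summing: 7.26 mi east, -5.21 mi north → (7.26, -5.21).

(7.26, -5.21)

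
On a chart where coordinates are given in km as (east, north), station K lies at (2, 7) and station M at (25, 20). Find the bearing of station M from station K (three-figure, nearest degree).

Δeast = 25 − 2 = 23.00; Δnorth = 20 − 7 = 13.00.
Bearing = atan2(Δeast, Δnorth) mod 360° = 60.52° ≈ 061°.

061°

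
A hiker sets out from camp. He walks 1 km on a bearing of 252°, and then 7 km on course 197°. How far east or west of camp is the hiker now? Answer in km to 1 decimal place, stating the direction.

Leg 1 (252°, 1 km): east 1 sin 252° = -0.95, north 1 cos 252° = -0.31
Leg 2 (197°, 7 km): east 7 sin 197° = -2.05, north 7 cos 197° = -6.69
Net east component: -3.00 km.

3.0 km west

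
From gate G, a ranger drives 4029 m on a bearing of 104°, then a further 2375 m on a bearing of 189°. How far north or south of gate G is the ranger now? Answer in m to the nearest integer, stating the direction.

Leg 1 (104°, 4029 m): east 4029 sin 104° = 3909.32, north 4029 cos 104° = -974.70
Leg 2 (189°, 2375 m): east 2375 sin 189° = -371.53, north 2375 cos 189° = -2345.76
Net north component: -3320.46 m.

3320 m south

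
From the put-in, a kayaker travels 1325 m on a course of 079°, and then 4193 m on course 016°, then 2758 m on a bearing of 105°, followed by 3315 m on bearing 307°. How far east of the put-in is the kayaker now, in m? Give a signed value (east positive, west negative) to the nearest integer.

2473 m

Leg 1 (079°, 1325 m): east 1325 sin 79° = 1300.66, north 1325 cos 79° = 252.82
Leg 2 (016°, 4193 m): east 4193 sin 16° = 1155.75, north 4193 cos 16° = 4030.57
Leg 3 (105°, 2758 m): east 2758 sin 105° = 2664.02, north 2758 cos 105° = -713.82
Leg 4 (307°, 3315 m): east 3315 sin 307° = -2647.48, north 3315 cos 307° = 1995.02
Net east component: 2472.95 m.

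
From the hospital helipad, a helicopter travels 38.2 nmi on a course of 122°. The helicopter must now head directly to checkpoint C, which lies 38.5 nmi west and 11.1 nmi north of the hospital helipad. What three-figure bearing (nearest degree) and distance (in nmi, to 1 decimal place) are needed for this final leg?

294°, 77.5 nmi

Leg 1 (122°, 38.2 nmi): east 38.2 sin 122° = 32.40, north 38.2 cos 122° = -20.24
Current position: (32.40, -20.24). Target: (-38.5, 11.1). Remaining: Δeast = -70.90, Δnorth = 31.34.
Bearing = atan2(-70.90, 31.34) mod 360° = 293.85°; distance = √((-70.90)² + (31.34)²) = 77.515 nmi.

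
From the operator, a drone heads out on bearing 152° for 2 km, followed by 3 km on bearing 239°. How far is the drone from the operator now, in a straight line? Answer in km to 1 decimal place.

3.7 km

Leg 1 (152°, 2 km): east 2 sin 152° = 0.94, north 2 cos 152° = -1.77
Leg 2 (239°, 3 km): east 3 sin 239° = -2.57, north 3 cos 239° = -1.55
Net: -1.63 east, -3.31 north. Distance = √((-1.63)² + (-3.31)²) = 3.692 km.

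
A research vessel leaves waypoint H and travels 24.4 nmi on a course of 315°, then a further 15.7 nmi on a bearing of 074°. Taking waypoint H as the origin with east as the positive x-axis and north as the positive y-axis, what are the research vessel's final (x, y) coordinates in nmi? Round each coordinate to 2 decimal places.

(-2.16, 21.58)

Leg 1 (315°, 24.4 nmi): east 24.4 sin 315° = -17.25, north 24.4 cos 315° = 17.25
Leg 2 (074°, 15.7 nmi): east 15.7 sin 74° = 15.09, north 15.7 cos 74° = 4.33
Summing: -2.16 nmi east, 21.58 nmi north → (-2.16, 21.58).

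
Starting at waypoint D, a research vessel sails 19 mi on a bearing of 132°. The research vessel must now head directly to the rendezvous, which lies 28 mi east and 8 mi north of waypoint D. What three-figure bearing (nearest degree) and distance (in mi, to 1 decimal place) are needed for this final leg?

034°, 24.9 mi

Leg 1 (132°, 19 mi): east 19 sin 132° = 14.12, north 19 cos 132° = -12.71
Current position: (14.12, -12.71). Target: (28, 8). Remaining: Δeast = 13.88, Δnorth = 20.71.
Bearing = atan2(13.88, 20.71) mod 360° = 33.83°; distance = √((13.88)² + (20.71)²) = 24.934 mi.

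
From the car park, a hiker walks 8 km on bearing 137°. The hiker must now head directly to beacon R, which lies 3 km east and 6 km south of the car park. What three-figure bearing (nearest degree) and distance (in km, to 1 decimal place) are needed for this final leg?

267°, 2.5 km

Leg 1 (137°, 8 km): east 8 sin 137° = 5.46, north 8 cos 137° = -5.85
Current position: (5.46, -5.85). Target: (3, -6). Remaining: Δeast = -2.46, Δnorth = -0.15.
Bearing = atan2(-2.46, -0.15) mod 360° = 266.52°; distance = √((-2.46)² + (-0.15)²) = 2.461 km.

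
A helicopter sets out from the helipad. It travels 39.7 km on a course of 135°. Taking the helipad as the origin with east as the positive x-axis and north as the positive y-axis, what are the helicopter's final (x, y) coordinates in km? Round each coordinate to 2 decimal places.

Leg 1 (135°, 39.7 km): east 39.7 sin 135° = 28.07, north 39.7 cos 135° = -28.07
Summing: 28.07 km east, -28.07 km north → (28.07, -28.07).

(28.07, -28.07)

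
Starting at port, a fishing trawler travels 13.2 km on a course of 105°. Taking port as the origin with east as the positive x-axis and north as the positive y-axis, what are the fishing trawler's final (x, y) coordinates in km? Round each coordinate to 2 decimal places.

Leg 1 (105°, 13.2 km): east 13.2 sin 105° = 12.75, north 13.2 cos 105° = -3.42
Summing: 12.75 km east, -3.42 km north → (12.75, -3.42).

(12.75, -3.42)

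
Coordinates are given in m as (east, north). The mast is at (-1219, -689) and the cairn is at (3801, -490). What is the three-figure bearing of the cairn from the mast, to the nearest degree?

088°

Δeast = 3801 − -1219 = 5020.00; Δnorth = -490 − -689 = 199.00.
Bearing = atan2(Δeast, Δnorth) mod 360° = 87.73° ≈ 088°.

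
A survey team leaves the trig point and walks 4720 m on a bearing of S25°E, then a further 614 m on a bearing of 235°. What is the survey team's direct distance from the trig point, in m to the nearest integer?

4864 m

Leg 1 (S25°E, 4720 m): east 4720 sin 155° = 1994.76, north 4720 cos 155° = -4277.77
Leg 2 (235°, 614 m): east 614 sin 235° = -502.96, north 614 cos 235° = -352.18
Net: 1491.80 east, -4629.95 north. Distance = √((1491.80)² + (-4629.95)²) = 4864.349 m.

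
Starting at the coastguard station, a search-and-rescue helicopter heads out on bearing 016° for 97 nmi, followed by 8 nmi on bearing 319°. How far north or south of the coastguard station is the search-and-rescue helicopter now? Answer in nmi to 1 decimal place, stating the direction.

Leg 1 (016°, 97 nmi): east 97 sin 16° = 26.74, north 97 cos 16° = 93.24
Leg 2 (319°, 8 nmi): east 8 sin 319° = -5.25, north 8 cos 319° = 6.04
Net north component: 99.28 nmi.

99.3 nmi north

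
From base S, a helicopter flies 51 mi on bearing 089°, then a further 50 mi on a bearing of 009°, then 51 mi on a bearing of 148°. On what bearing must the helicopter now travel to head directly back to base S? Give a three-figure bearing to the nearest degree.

265°

Leg 1 (089°, 51 mi): east 51 sin 89° = 50.99, north 51 cos 89° = 0.89
Leg 2 (009°, 50 mi): east 50 sin 9° = 7.82, north 50 cos 9° = 49.38
Leg 3 (148°, 51 mi): east 51 sin 148° = 27.03, north 51 cos 148° = -43.25
Net displacement: 85.84 east, 7.02 north. Direction back to start is (-85.84, -7.02): bearing = atan2(-85.84, -7.02) mod 360° = 265.32° ≈ 265°.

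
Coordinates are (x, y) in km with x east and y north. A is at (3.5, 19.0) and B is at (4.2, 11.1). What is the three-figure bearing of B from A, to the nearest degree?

Δeast = 4.2 − 3.5 = 0.70; Δnorth = 11.1 − 19.0 = -7.90.
Bearing = atan2(Δeast, Δnorth) mod 360° = 174.94° ≈ 175°.

175°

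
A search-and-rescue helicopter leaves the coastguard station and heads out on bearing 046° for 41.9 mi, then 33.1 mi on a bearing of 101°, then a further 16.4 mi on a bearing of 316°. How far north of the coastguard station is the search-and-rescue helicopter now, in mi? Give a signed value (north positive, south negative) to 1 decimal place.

Leg 1 (046°, 41.9 mi): east 41.9 sin 46° = 30.14, north 41.9 cos 46° = 29.11
Leg 2 (101°, 33.1 mi): east 33.1 sin 101° = 32.49, north 33.1 cos 101° = -6.32
Leg 3 (316°, 16.4 mi): east 16.4 sin 316° = -11.39, north 16.4 cos 316° = 11.80
Net north component: 34.59 mi.

34.6 mi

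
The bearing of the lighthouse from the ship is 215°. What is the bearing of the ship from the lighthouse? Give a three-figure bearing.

Back-bearing = 215° − 180° = 035°.

035°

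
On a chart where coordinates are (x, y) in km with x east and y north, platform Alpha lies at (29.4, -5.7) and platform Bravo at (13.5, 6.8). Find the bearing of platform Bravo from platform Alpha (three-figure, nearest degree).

Δeast = 13.5 − 29.4 = -15.90; Δnorth = 6.8 − -5.7 = 12.50.
Bearing = atan2(Δeast, Δnorth) mod 360° = 308.17° ≈ 308°.

308°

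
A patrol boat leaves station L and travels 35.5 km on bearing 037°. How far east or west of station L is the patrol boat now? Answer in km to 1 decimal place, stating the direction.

21.4 km east

Leg 1 (037°, 35.5 km): east 35.5 sin 37° = 21.36, north 35.5 cos 37° = 28.35
Net east component: 21.36 km.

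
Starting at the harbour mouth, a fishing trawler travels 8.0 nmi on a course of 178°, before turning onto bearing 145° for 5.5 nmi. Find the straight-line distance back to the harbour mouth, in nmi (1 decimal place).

13.0 nmi

Leg 1 (178°, 8.0 nmi): east 8.0 sin 178° = 0.28, north 8.0 cos 178° = -8.00
Leg 2 (145°, 5.5 nmi): east 5.5 sin 145° = 3.15, north 5.5 cos 145° = -4.51
Net: 3.43 east, -12.50 north. Distance = √((3.43)² + (-12.50)²) = 12.964 nmi.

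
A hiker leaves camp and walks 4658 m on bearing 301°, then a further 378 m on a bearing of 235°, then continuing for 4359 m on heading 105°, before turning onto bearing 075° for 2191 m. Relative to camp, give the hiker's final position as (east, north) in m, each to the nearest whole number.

Leg 1 (301°, 4658 m): east 4658 sin 301° = -3992.69, north 4658 cos 301° = 2399.05
Leg 2 (235°, 378 m): east 378 sin 235° = -309.64, north 378 cos 235° = -216.81
Leg 3 (105°, 4359 m): east 4359 sin 105° = 4210.47, north 4359 cos 105° = -1128.19
Leg 4 (075°, 2191 m): east 2191 sin 75° = 2116.34, north 2191 cos 75° = 567.07
Summing: 2024.49 m east, 1621.12 m north → (2024, 1621).

(2024, 1621)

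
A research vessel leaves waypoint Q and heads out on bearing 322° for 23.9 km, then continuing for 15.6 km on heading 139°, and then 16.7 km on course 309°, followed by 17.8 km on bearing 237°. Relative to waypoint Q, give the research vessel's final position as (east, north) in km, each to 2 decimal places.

Leg 1 (322°, 23.9 km): east 23.9 sin 322° = -14.71, north 23.9 cos 322° = 18.83
Leg 2 (139°, 15.6 km): east 15.6 sin 139° = 10.23, north 15.6 cos 139° = -11.77
Leg 3 (309°, 16.7 km): east 16.7 sin 309° = -12.98, north 16.7 cos 309° = 10.51
Leg 4 (237°, 17.8 km): east 17.8 sin 237° = -14.93, north 17.8 cos 237° = -9.69
Summing: -32.39 km east, 7.88 km north → (-32.39, 7.88).

(-32.39, 7.88)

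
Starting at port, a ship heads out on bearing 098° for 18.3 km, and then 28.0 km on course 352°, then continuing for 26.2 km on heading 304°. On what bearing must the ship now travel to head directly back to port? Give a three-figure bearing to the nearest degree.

Leg 1 (098°, 18.3 km): east 18.3 sin 98° = 18.12, north 18.3 cos 98° = -2.55
Leg 2 (352°, 28.0 km): east 28.0 sin 352° = -3.90, north 28.0 cos 352° = 27.73
Leg 3 (304°, 26.2 km): east 26.2 sin 304° = -21.72, north 26.2 cos 304° = 14.65
Net displacement: -7.50 east, 39.83 north. Direction back to start is (7.50, -39.83): bearing = atan2(7.50, -39.83) mod 360° = 169.34° ≈ 169°.

169°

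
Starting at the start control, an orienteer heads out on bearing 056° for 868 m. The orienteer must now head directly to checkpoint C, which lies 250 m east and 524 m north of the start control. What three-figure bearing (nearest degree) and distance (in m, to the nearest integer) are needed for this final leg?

275°, 471 m

Leg 1 (056°, 868 m): east 868 sin 56° = 719.60, north 868 cos 56° = 485.38
Current position: (719.60, 485.38). Target: (250, 524). Remaining: Δeast = -469.60, Δnorth = 38.62.
Bearing = atan2(-469.60, 38.62) mod 360° = 274.70°; distance = √((-469.60)² + (38.62)²) = 471.190 m.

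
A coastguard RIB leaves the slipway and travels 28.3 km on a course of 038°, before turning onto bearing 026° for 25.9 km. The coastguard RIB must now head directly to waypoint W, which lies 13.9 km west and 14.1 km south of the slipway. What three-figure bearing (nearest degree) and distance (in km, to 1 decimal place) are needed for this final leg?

Leg 1 (038°, 28.3 km): east 28.3 sin 38° = 17.42, north 28.3 cos 38° = 22.30
Leg 2 (026°, 25.9 km): east 25.9 sin 26° = 11.35, north 25.9 cos 26° = 23.28
Current position: (28.78, 45.58). Target: (-13.9, -14.1). Remaining: Δeast = -42.68, Δnorth = -59.68.
Bearing = atan2(-42.68, -59.68) mod 360° = 215.57°; distance = √((-42.68)² + (-59.68)²) = 73.369 km.

216°, 73.4 km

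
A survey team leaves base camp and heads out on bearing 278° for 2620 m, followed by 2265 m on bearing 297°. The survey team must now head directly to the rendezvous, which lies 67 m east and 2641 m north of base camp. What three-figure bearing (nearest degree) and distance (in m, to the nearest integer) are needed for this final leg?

075°, 4843 m

Leg 1 (278°, 2620 m): east 2620 sin 278° = -2594.50, north 2620 cos 278° = 364.63
Leg 2 (297°, 2265 m): east 2265 sin 297° = -2018.13, north 2265 cos 297° = 1028.29
Current position: (-4612.63, 1392.92). Target: (67, 2641). Remaining: Δeast = 4679.63, Δnorth = 1248.08.
Bearing = atan2(4679.63, 1248.08) mod 360° = 75.07°; distance = √((4679.63)² + (1248.08)²) = 4843.207 m.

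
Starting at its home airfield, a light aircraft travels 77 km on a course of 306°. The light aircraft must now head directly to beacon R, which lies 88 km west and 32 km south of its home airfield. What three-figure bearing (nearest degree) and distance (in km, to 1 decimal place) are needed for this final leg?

198°, 81.4 km

Leg 1 (306°, 77 km): east 77 sin 306° = -62.29, north 77 cos 306° = 45.26
Current position: (-62.29, 45.26). Target: (-88, -32). Remaining: Δeast = -25.71, Δnorth = -77.26.
Bearing = atan2(-25.71, -77.26) mod 360° = 198.40°; distance = √((-25.71)² + (-77.26)²) = 81.424 km.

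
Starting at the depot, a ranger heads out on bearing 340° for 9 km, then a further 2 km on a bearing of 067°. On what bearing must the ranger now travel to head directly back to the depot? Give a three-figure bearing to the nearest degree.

Leg 1 (340°, 9 km): east 9 sin 340° = -3.08, north 9 cos 340° = 8.46
Leg 2 (067°, 2 km): east 2 sin 67° = 1.84, north 2 cos 67° = 0.78
Net displacement: -1.24 east, 9.24 north. Direction back to start is (1.24, -9.24): bearing = atan2(1.24, -9.24) mod 360° = 172.37° ≈ 172°.

172°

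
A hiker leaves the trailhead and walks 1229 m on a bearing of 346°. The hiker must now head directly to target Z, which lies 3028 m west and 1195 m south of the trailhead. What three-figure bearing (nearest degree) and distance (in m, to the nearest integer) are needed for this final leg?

Leg 1 (346°, 1229 m): east 1229 sin 346° = -297.32, north 1229 cos 346° = 1192.49
Current position: (-297.32, 1192.49). Target: (-3028, -1195). Remaining: Δeast = -2730.68, Δnorth = -2387.49.
Bearing = atan2(-2730.68, -2387.49) mod 360° = 228.84°; distance = √((-2730.68)² + (-2387.49)²) = 3627.220 m.

229°, 3627 m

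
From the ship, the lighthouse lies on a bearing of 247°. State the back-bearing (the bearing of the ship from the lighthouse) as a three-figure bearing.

Back-bearing = 247° − 180° = 067°.

067°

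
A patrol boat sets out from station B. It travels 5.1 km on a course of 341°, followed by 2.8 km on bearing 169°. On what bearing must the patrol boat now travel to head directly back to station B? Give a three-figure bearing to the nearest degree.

Leg 1 (341°, 5.1 km): east 5.1 sin 341° = -1.66, north 5.1 cos 341° = 4.82
Leg 2 (169°, 2.8 km): east 2.8 sin 169° = 0.53, north 2.8 cos 169° = -2.75
Net displacement: -1.13 east, 2.07 north. Direction back to start is (1.13, -2.07): bearing = atan2(1.13, -2.07) mod 360° = 151.49° ≈ 151°.

151°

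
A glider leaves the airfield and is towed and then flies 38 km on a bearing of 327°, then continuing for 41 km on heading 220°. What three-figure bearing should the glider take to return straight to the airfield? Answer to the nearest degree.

091°

Leg 1 (327°, 38 km): east 38 sin 327° = -20.70, north 38 cos 327° = 31.87
Leg 2 (220°, 41 km): east 41 sin 220° = -26.35, north 41 cos 220° = -31.41
Net displacement: -47.05 east, 0.46 north. Direction back to start is (47.05, -0.46): bearing = atan2(47.05, -0.46) mod 360° = 90.56° ≈ 091°.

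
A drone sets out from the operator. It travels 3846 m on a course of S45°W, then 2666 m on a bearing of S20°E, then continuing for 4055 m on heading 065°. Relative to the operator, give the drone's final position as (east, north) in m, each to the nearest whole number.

(1867, -3511)

Leg 1 (S45°W, 3846 m): east 3846 sin 225° = -2719.53, north 3846 cos 225° = -2719.53
Leg 2 (S20°E, 2666 m): east 2666 sin 160° = 911.83, north 2666 cos 160° = -2505.22
Leg 3 (065°, 4055 m): east 4055 sin 65° = 3675.08, north 4055 cos 65° = 1713.72
Summing: 1867.37 m east, -3511.04 m north → (1867, -3511).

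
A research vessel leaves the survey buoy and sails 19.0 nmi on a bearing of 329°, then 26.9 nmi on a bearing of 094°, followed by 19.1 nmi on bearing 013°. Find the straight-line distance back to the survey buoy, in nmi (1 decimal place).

Leg 1 (329°, 19.0 nmi): east 19.0 sin 329° = -9.79, north 19.0 cos 329° = 16.29
Leg 2 (094°, 26.9 nmi): east 26.9 sin 94° = 26.83, north 26.9 cos 94° = -1.88
Leg 3 (013°, 19.1 nmi): east 19.1 sin 13° = 4.30, north 19.1 cos 13° = 18.61
Net: 21.35 east, 33.02 north. Distance = √((21.35)² + (33.02)²) = 39.319 nmi.

39.3 nmi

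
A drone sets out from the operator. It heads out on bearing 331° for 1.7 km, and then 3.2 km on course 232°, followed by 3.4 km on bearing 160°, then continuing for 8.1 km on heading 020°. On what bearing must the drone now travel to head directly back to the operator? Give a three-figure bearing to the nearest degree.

Leg 1 (331°, 1.7 km): east 1.7 sin 331° = -0.82, north 1.7 cos 331° = 1.49
Leg 2 (232°, 3.2 km): east 3.2 sin 232° = -2.52, north 3.2 cos 232° = -1.97
Leg 3 (160°, 3.4 km): east 3.4 sin 160° = 1.16, north 3.4 cos 160° = -3.19
Leg 4 (020°, 8.1 km): east 8.1 sin 20° = 2.77, north 8.1 cos 20° = 7.61
Net displacement: 0.59 east, 3.93 north. Direction back to start is (-0.59, -3.93): bearing = atan2(-0.59, -3.93) mod 360° = 188.49° ≈ 188°.

188°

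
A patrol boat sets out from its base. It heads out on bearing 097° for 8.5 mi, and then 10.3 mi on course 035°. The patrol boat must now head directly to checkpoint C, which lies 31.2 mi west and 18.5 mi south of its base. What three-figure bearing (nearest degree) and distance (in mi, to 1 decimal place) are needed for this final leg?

240°, 52.4 mi

Leg 1 (097°, 8.5 mi): east 8.5 sin 97° = 8.44, north 8.5 cos 97° = -1.04
Leg 2 (035°, 10.3 mi): east 10.3 sin 35° = 5.91, north 10.3 cos 35° = 8.44
Current position: (14.34, 7.40). Target: (-31.2, -18.5). Remaining: Δeast = -45.54, Δnorth = -25.90.
Bearing = atan2(-45.54, -25.90) mod 360° = 240.37°; distance = √((-45.54)² + (-25.90)²) = 52.394 mi.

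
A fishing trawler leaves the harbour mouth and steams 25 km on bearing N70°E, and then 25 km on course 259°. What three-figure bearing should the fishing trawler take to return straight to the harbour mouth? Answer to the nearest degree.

Leg 1 (N70°E, 25 km): east 25 sin 70° = 23.49, north 25 cos 70° = 8.55
Leg 2 (259°, 25 km): east 25 sin 259° = -24.54, north 25 cos 259° = -4.77
Net displacement: -1.05 east, 3.78 north. Direction back to start is (1.05, -3.78): bearing = atan2(1.05, -3.78) mod 360° = 164.50° ≈ 164°.

164°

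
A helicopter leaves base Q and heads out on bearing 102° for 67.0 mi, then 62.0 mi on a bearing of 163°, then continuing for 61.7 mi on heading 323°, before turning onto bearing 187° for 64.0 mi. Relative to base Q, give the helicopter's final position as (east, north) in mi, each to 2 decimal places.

Leg 1 (102°, 67.0 mi): east 67.0 sin 102° = 65.54, north 67.0 cos 102° = -13.93
Leg 2 (163°, 62.0 mi): east 62.0 sin 163° = 18.13, north 62.0 cos 163° = -59.29
Leg 3 (323°, 61.7 mi): east 61.7 sin 323° = -37.13, north 61.7 cos 323° = 49.28
Leg 4 (187°, 64.0 mi): east 64.0 sin 187° = -7.80, north 64.0 cos 187° = -63.52
Summing: 38.73 mi east, -87.47 mi north → (38.73, -87.47).

(38.73, -87.47)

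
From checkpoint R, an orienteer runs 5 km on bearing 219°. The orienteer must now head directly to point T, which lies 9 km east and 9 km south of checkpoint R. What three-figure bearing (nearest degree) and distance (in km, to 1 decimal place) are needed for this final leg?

Leg 1 (219°, 5 km): east 5 sin 219° = -3.15, north 5 cos 219° = -3.89
Current position: (-3.15, -3.89). Target: (9, -9). Remaining: Δeast = 12.15, Δnorth = -5.11.
Bearing = atan2(12.15, -5.11) mod 360° = 112.83°; distance = √((12.15)² + (-5.11)²) = 13.179 km.

113°, 13.2 km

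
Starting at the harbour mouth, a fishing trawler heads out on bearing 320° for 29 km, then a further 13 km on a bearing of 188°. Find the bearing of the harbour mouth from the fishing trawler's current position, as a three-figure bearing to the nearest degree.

Leg 1 (320°, 29 km): east 29 sin 320° = -18.64, north 29 cos 320° = 22.22
Leg 2 (188°, 13 km): east 13 sin 188° = -1.81, north 13 cos 188° = -12.87
Net displacement: -20.45 east, 9.34 north. Direction back to start is (20.45, -9.34): bearing = atan2(20.45, -9.34) mod 360° = 114.55° ≈ 115°.

115°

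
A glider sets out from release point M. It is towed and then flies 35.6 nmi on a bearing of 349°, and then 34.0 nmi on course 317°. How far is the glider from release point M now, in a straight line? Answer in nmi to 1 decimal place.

66.9 nmi

Leg 1 (349°, 35.6 nmi): east 35.6 sin 349° = -6.79, north 35.6 cos 349° = 34.95
Leg 2 (317°, 34.0 nmi): east 34.0 sin 317° = -23.19, north 34.0 cos 317° = 24.87
Net: -29.98 east, 59.81 north. Distance = √((-29.98)² + (59.81)²) = 66.905 nmi.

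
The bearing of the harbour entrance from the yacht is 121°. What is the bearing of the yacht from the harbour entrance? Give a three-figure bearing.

Back-bearing = 121° + 180° = 301°.

301°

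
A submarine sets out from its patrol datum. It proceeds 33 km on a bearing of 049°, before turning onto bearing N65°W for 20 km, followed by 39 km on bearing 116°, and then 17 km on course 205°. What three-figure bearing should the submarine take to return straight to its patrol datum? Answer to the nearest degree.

Leg 1 (049°, 33 km): east 33 sin 49° = 24.91, north 33 cos 49° = 21.65
Leg 2 (N65°W, 20 km): east 20 sin 295° = -18.13, north 20 cos 295° = 8.45
Leg 3 (116°, 39 km): east 39 sin 116° = 35.05, north 39 cos 116° = -17.10
Leg 4 (205°, 17 km): east 17 sin 205° = -7.18, north 17 cos 205° = -15.41
Net displacement: 34.65 east, -2.40 north. Direction back to start is (-34.65, 2.40): bearing = atan2(-34.65, 2.40) mod 360° = 273.96° ≈ 274°.

274°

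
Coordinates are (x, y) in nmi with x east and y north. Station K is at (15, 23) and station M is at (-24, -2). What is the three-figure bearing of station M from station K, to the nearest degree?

237°

Δeast = -24 − 15 = -39.00; Δnorth = -2 − 23 = -25.00.
Bearing = atan2(Δeast, Δnorth) mod 360° = 237.34° ≈ 237°.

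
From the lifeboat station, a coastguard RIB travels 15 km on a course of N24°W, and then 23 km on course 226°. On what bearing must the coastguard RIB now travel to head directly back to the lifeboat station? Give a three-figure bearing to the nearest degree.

084°

Leg 1 (N24°W, 15 km): east 15 sin 336° = -6.10, north 15 cos 336° = 13.70
Leg 2 (226°, 23 km): east 23 sin 226° = -16.54, north 23 cos 226° = -15.98
Net displacement: -22.65 east, -2.27 north. Direction back to start is (22.65, 2.27): bearing = atan2(22.65, 2.27) mod 360° = 84.27° ≈ 084°.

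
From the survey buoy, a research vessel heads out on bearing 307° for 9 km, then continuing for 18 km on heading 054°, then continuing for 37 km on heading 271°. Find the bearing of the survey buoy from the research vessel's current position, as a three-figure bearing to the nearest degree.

119°

Leg 1 (307°, 9 km): east 9 sin 307° = -7.19, north 9 cos 307° = 5.42
Leg 2 (054°, 18 km): east 18 sin 54° = 14.56, north 18 cos 54° = 10.58
Leg 3 (271°, 37 km): east 37 sin 271° = -36.99, north 37 cos 271° = 0.65
Net displacement: -29.62 east, 16.64 north. Direction back to start is (29.62, -16.64): bearing = atan2(29.62, -16.64) mod 360° = 119.33° ≈ 119°.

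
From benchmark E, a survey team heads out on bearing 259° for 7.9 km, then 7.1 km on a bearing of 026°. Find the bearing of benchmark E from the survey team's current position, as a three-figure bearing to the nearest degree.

Leg 1 (259°, 7.9 km): east 7.9 sin 259° = -7.75, north 7.9 cos 259° = -1.51
Leg 2 (026°, 7.1 km): east 7.1 sin 26° = 3.11, north 7.1 cos 26° = 6.38
Net displacement: -4.64 east, 4.87 north. Direction back to start is (4.64, -4.87): bearing = atan2(4.64, -4.87) mod 360° = 136.39° ≈ 136°.

136°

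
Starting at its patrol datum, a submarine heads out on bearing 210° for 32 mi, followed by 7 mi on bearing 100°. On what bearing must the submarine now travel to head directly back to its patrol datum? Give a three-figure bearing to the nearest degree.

Leg 1 (210°, 32 mi): east 32 sin 210° = -16.00, north 32 cos 210° = -27.71
Leg 2 (100°, 7 mi): east 7 sin 100° = 6.89, north 7 cos 100° = -1.22
Net displacement: -9.11 east, -28.93 north. Direction back to start is (9.11, 28.93): bearing = atan2(9.11, 28.93) mod 360° = 17.47° ≈ 017°.

017°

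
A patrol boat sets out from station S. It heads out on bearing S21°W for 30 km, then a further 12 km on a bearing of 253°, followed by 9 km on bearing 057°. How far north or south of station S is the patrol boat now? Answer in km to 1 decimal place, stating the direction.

26.6 km south

Leg 1 (S21°W, 30 km): east 30 sin 201° = -10.75, north 30 cos 201° = -28.01
Leg 2 (253°, 12 km): east 12 sin 253° = -11.48, north 12 cos 253° = -3.51
Leg 3 (057°, 9 km): east 9 sin 57° = 7.55, north 9 cos 57° = 4.90
Net north component: -26.61 km.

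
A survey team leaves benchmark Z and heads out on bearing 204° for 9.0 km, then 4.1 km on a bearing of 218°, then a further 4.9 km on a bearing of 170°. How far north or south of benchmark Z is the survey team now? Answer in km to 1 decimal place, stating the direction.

16.3 km south

Leg 1 (204°, 9.0 km): east 9.0 sin 204° = -3.66, north 9.0 cos 204° = -8.22
Leg 2 (218°, 4.1 km): east 4.1 sin 218° = -2.52, north 4.1 cos 218° = -3.23
Leg 3 (170°, 4.9 km): east 4.9 sin 170° = 0.85, north 4.9 cos 170° = -4.83
Net north component: -16.28 km.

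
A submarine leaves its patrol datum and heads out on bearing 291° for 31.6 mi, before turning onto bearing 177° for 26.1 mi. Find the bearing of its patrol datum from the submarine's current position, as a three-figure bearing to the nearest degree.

Leg 1 (291°, 31.6 mi): east 31.6 sin 291° = -29.50, north 31.6 cos 291° = 11.32
Leg 2 (177°, 26.1 mi): east 26.1 sin 177° = 1.37, north 26.1 cos 177° = -26.06
Net displacement: -28.14 east, -14.74 north. Direction back to start is (28.14, 14.74): bearing = atan2(28.14, 14.74) mod 360° = 62.35° ≈ 062°.

062°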